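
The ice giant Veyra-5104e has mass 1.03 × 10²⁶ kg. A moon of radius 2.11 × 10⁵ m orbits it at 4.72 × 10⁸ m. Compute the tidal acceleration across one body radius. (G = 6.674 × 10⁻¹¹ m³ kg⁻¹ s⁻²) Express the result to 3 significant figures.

Δa = 2GMr/d³
   = 2 × (6.674 × 10⁻¹¹) × (1.03 × 10²⁶) × (2.11 × 10⁵) / (4.72 × 10⁸)³
   = 2.76 × 10⁻⁵ m/s²

2.76 × 10⁻⁵ m/s²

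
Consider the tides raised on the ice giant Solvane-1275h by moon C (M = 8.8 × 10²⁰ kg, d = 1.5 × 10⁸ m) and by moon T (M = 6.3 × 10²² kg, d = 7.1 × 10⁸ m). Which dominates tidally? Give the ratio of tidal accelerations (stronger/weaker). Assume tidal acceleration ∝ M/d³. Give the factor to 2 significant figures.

Moon C, by a factor of ≈ 1.5

Compare M/d³ for the two perturbers:
Moon C: (8.8 × 10²⁰) / (1.5 × 10⁸)³ = 2.607 × 10⁻⁴
Moon T: (6.3 × 10²²) / (7.1 × 10⁸)³ = 1.760 × 10⁻⁴
Ratio (larger/smaller) = 1.5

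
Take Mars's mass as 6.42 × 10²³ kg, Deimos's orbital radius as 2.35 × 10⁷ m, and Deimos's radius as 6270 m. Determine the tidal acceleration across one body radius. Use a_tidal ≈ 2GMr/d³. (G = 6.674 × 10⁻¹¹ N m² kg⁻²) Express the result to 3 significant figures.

4.14 × 10⁻⁵ m/s²

Δg = 2GMr/d³
   = 2 × (6.674 × 10⁻¹¹) × (6.42 × 10²³) × (6270) / (2.35 × 10⁷)³
   = 4.14 × 10⁻⁵ m/s²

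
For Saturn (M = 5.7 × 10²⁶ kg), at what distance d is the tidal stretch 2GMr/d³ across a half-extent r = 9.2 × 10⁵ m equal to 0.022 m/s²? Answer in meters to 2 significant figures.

2GMr/d³ = a_tidal  ⇒  d = (2GMr / a_tidal)^(1/3)
d = (2 × 6.674×10⁻¹¹ × (5.7 × 10²⁶) × (9.2 × 10⁵) / (0.022))^(1/3)
  = 1.5 × 10⁸ m

1.5 × 10⁸ m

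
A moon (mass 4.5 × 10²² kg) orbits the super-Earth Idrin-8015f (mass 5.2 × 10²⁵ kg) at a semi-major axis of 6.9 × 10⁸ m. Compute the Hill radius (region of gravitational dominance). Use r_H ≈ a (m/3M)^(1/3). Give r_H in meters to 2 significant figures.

r_H ≈ a (m/3M)^(1/3)
    = (6.9 × 10⁸) × (4.5 × 10²² / (3 × 5.2 × 10²⁵))^(1/3)
    = 4.6 × 10⁷ m

4.6 × 10⁷ m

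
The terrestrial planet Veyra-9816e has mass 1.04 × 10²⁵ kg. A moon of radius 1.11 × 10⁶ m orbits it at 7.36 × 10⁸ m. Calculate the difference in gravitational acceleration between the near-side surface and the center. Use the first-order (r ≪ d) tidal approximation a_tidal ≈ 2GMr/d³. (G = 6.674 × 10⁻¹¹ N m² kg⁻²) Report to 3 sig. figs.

a_tidal = 2GMr/d³
        = 2 × (6.674 × 10⁻¹¹) × (1.04 × 10²⁵) × (1.11 × 10⁶) / (7.36 × 10⁸)³
        = 3.86 × 10⁻⁶ m/s²

3.86 × 10⁻⁶ m/s²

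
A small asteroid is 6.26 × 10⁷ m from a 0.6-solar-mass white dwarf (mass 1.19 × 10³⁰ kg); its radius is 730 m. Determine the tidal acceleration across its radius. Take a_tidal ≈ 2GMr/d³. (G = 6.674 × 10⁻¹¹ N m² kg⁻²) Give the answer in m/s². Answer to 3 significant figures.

4.73 × 10⁻¹ m/s²

a_tidal = 2GMr/d³
        = 2 × (6.674 × 10⁻¹¹) × (1.19 × 10³⁰) × (730) / (6.26 × 10⁷)³
        = 4.73 × 10⁻¹ m/s²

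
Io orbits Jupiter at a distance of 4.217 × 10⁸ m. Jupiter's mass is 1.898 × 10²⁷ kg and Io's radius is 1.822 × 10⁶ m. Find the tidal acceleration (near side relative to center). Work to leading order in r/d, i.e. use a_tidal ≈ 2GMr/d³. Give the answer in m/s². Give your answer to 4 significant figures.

Δa = 2GMr/d³
   = 2 × (6.674 × 10⁻¹¹) × (1.898 × 10²⁷) × (1.822 × 10⁶) / (4.217 × 10⁸)³
   = 6.155 × 10⁻³ m/s²

6.155 × 10⁻³ m/s²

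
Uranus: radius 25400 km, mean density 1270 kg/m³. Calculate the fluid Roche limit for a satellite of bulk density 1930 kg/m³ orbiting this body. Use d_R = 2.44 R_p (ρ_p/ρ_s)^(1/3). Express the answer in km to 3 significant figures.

d_R = 2.44 × 25400 km × (1270/1930)^(1/3)
    = 53900 km

53900 km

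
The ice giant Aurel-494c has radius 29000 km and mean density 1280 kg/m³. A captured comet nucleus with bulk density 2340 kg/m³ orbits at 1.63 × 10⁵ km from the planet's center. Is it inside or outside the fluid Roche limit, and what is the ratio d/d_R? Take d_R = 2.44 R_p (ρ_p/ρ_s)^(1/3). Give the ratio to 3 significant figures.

d_R = 2.44 × (29000 km) × (1280/2340)^(1/3) = 57870 km
d/d_R = (1.63 × 10⁵) / (57870) = 2.82
Since d/d_R > 1, the body is outside the Roche limit.

outside; d/d_R ≈ 2.82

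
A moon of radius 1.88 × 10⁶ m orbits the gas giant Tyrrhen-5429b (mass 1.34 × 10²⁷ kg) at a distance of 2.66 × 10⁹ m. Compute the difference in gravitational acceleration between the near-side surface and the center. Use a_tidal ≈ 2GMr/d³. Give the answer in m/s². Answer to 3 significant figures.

1.79 × 10⁻⁵ m/s²

a_tidal = 2GMr/d³
        = 2 × (6.674 × 10⁻¹¹) × (1.34 × 10²⁷) × (1.88 × 10⁶) / (2.66 × 10⁹)³
        = 1.79 × 10⁻⁵ m/s²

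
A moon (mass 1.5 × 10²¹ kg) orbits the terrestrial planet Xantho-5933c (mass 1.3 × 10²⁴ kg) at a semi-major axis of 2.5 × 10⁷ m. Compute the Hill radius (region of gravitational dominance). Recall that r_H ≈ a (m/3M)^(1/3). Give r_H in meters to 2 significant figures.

1.8 × 10⁶ m

r_H ≈ a (m/3M)^(1/3)
    = (2.5 × 10⁷) × (1.5 × 10²¹ / (3 × 1.3 × 10²⁴))^(1/3)
    = 1.8 × 10⁶ m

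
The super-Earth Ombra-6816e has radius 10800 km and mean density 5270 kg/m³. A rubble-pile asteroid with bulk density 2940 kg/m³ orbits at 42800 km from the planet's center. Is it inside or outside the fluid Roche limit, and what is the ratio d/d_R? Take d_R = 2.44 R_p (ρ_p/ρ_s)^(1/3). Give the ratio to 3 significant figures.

outside; d/d_R ≈ 1.34

d_R = 2.44 × (10800 km) × (5270/2940)^(1/3) = 32010 km
d/d_R = (42800) / (32010) = 1.34
Since d/d_R > 1, the body is outside the Roche limit.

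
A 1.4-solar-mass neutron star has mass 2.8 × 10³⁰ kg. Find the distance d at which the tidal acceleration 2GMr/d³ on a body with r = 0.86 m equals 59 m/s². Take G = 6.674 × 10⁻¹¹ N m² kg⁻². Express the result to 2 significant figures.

1.8 × 10⁶ m

2GMr/d³ = a_tidal  ⇒  d = (2GMr / a_tidal)^(1/3)
d = (2 × 6.674×10⁻¹¹ × (2.8 × 10³⁰) × (0.86) / (59))^(1/3)
  = 1.8 × 10⁶ m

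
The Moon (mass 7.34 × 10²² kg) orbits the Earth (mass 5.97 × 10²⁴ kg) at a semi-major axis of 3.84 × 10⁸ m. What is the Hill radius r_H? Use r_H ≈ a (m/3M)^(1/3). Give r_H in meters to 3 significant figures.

6.15 × 10⁷ m

r_H ≈ a (m/3M)^(1/3)
    = (3.84 × 10⁸) × (7.34 × 10²² / (3 × 5.97 × 10²⁴))^(1/3)
    = 6.15 × 10⁷ m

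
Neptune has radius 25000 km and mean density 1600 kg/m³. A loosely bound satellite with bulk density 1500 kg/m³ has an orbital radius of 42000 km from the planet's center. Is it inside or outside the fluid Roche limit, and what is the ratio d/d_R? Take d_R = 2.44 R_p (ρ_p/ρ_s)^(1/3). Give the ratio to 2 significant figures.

inside; d/d_R ≈ 0.67

d_R = 2.44 × (25000 km) × (1600/1500)^(1/3) = 62330 km
d/d_R = (42000) / (62330) = 0.67
Since d/d_R < 1, the body is inside the Roche limit.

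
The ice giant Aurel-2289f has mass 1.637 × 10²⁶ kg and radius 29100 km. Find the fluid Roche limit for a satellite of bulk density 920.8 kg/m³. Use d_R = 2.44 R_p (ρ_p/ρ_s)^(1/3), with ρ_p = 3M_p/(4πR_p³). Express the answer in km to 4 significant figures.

ρ_p = 3M_p/(4πR_p³) = 3 × (1.637 × 10²⁶) / (4π × (2.910 × 10⁷ m)³) = 1586 kg/m³
d_R = 2.44 × 29100 km × (1586/920.8)^(1/3)
    = 85110 km

85110 km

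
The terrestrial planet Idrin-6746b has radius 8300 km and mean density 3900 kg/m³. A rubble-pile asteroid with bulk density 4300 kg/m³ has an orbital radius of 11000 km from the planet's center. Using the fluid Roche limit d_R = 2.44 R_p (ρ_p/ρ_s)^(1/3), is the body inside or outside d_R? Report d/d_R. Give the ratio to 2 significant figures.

d_R = 2.44 × (8300 km) × (3900/4300)^(1/3) = 19600 km
d/d_R = (11000) / (19600) = 0.56
Since d/d_R < 1, the body is inside the Roche limit.

inside; d/d_R ≈ 0.56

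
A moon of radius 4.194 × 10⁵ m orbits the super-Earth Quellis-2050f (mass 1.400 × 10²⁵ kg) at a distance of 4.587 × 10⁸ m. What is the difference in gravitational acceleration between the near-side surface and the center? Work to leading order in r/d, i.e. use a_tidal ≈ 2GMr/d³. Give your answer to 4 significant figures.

8.121 × 10⁻⁶ m/s²

a_tidal = 2GMr/d³
        = 2 × (6.674 × 10⁻¹¹) × (1.400 × 10²⁵) × (4.194 × 10⁵) / (4.587 × 10⁸)³
        = 8.121 × 10⁻⁶ m/s²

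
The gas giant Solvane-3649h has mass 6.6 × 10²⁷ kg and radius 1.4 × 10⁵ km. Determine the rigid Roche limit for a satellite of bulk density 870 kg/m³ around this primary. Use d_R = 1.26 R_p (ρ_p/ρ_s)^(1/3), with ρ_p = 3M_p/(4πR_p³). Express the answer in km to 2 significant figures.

ρ_p = 3M_p/(4πR_p³) = 3 × (6.6 × 10²⁷) / (4π × (1.4 × 10⁸ m)³) = 570 kg/m³
d_R = 1.26 × 1.4 × 10⁵ km × (570/870)^(1/3)
    = 1.5 × 10⁵ km

1.5 × 10⁵ km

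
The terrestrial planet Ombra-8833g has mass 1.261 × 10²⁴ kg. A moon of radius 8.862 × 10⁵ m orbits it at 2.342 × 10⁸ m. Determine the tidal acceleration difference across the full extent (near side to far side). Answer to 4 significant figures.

2.322 × 10⁻⁵ m/s²

Differencing GM/(d−r)² and GM/(d+r)² to first order in r/d gives 4GMr/d³.
a_tidal = 4GMr/d³
        = 4 × (6.674 × 10⁻¹¹) × (1.261 × 10²⁴) × (8.862 × 10⁵) / (2.342 × 10⁸)³
        = 2.322 × 10⁻⁵ m/s²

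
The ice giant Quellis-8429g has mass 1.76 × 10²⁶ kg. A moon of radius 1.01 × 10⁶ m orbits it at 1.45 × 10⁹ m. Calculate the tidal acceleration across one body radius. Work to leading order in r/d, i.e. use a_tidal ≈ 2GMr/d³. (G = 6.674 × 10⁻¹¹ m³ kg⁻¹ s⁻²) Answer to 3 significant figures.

Δa = 2GMr/d³
   = 2 × (6.674 × 10⁻¹¹) × (1.76 × 10²⁶) × (1.01 × 10⁶) / (1.45 × 10⁹)³
   = 7.78 × 10⁻⁶ m/s²

7.78 × 10⁻⁶ m/s²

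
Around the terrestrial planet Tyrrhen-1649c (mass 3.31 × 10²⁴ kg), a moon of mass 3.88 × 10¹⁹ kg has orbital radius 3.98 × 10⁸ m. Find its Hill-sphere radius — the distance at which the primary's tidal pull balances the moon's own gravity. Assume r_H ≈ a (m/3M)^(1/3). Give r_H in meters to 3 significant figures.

r_H ≈ a (m/3M)^(1/3)
    = (3.98 × 10⁸) × (3.88 × 10¹⁹ / (3 × 3.31 × 10²⁴))^(1/3)
    = 6.27 × 10⁶ m

6.27 × 10⁶ m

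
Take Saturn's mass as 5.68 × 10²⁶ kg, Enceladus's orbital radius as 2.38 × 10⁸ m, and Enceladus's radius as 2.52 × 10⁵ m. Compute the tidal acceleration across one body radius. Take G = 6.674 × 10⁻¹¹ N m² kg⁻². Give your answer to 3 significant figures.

1.42 × 10⁻³ m/s²

Δa = 2GMr/d³
   = 2 × (6.674 × 10⁻¹¹) × (5.68 × 10²⁶) × (2.52 × 10⁵) / (2.38 × 10⁸)³
   = 1.42 × 10⁻³ m/s²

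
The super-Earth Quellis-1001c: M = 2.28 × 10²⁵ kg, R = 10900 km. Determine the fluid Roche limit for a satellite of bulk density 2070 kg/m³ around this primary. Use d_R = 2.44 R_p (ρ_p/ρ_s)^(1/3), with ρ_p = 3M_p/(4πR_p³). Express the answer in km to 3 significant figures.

33700 km

ρ_p = 3M_p/(4πR_p³) = 3 × (2.28 × 10²⁵) / (4π × (1.09 × 10⁷ m)³) = 4200 kg/m³
d_R = 2.44 × 10900 km × (4200/2070)^(1/3)
    = 33700 km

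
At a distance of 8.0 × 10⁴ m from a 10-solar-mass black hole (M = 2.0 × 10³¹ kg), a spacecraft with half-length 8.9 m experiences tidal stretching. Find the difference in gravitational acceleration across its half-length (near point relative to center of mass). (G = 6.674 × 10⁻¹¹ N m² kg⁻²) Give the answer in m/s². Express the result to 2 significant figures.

4.6 × 10⁷ m/s²

Since r ≪ d, expand the inverse-square field across one radius to get the leading 2GMr/d³ term.
Δg = 2GMr/d³
   = 2 × (6.674 × 10⁻¹¹) × (2.0 × 10³¹) × (8.9) / (8.0 × 10⁴)³
   = 4.6 × 10⁷ m/s²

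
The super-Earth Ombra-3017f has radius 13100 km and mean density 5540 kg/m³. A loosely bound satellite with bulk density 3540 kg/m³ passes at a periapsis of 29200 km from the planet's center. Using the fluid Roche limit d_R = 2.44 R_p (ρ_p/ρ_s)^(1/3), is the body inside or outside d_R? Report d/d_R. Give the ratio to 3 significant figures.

inside; d/d_R ≈ 0.787

d_R = 2.44 × (13100 km) × (5540/3540)^(1/3) = 37110 km
d/d_R = (29200) / (37110) = 0.787
Since d/d_R < 1, the body is inside the Roche limit.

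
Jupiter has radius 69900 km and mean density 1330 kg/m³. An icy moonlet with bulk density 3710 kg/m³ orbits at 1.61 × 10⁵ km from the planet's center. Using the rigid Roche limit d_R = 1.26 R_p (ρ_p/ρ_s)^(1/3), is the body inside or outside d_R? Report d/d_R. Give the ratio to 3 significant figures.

d_R = 1.26 × (69900 km) × (1330/3710)^(1/3) = 62570 km
d/d_R = (1.61 × 10⁵) / (62570) = 2.57
Since d/d_R > 1, the body is outside the Roche limit.

outside; d/d_R ≈ 2.57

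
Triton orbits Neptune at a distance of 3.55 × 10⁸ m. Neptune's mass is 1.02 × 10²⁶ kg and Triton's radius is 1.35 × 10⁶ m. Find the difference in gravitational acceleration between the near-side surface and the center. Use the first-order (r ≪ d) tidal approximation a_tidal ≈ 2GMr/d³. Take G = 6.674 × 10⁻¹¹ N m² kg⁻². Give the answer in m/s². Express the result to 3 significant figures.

Differencing GM/(d−r)² and GM/d² to first order in r/d gives 2GMr/d³.
Δa = 2GMr/d³
   = 2 × (6.674 × 10⁻¹¹) × (1.02 × 10²⁶) × (1.35 × 10⁶) / (3.55 × 10⁸)³
   = 4.11 × 10⁻⁴ m/s²

4.11 × 10⁻⁴ m/s²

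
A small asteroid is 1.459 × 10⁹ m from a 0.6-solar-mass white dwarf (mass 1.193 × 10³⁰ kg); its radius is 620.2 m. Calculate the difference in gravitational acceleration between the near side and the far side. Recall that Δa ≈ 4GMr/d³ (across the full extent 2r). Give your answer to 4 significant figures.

Δg = 4GMr/d³
   = 4 × (6.674 × 10⁻¹¹) × (1.193 × 10³⁰) × (620.2) / (1.459 × 10⁹)³
   = 6.360 × 10⁻⁵ m/s²

6.360 × 10⁻⁵ m/s²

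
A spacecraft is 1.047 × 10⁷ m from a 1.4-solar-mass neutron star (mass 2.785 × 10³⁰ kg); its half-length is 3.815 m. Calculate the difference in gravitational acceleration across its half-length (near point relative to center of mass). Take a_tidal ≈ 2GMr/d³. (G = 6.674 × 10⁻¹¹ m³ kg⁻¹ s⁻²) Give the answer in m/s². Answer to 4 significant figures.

1.236 m/s²

Δg = 2GMr/d³
   = 2 × (6.674 × 10⁻¹¹) × (2.785 × 10³⁰) × (3.815) / (1.047 × 10⁷)³
   = 1.236 m/s²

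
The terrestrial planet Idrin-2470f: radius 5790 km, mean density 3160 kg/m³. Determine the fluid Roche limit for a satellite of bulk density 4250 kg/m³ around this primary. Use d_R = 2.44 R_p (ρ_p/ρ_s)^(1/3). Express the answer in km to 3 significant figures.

d_R = 2.44 × 5790 km × (3160/4250)^(1/3)
    = 12800 km

12800 km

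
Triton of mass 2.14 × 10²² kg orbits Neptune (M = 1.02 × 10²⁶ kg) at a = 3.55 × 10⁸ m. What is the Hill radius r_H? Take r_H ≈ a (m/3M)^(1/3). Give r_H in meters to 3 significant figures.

r_H ≈ a (m/3M)^(1/3)
    = (3.55 × 10⁸) × (2.14 × 10²² / (3 × 1.02 × 10²⁶))^(1/3)
    = 1.46 × 10⁷ m

1.46 × 10⁷ m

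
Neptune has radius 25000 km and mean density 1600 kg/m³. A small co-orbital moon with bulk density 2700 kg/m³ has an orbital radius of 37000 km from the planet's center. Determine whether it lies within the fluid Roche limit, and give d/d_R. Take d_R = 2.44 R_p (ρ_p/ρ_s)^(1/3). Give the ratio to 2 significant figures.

inside; d/d_R ≈ 0.72

d_R = 2.44 × (25000 km) × (1600/2700)^(1/3) = 51240 km
d/d_R = (37000) / (51240) = 0.72
Since d/d_R < 1, the body is inside the Roche limit.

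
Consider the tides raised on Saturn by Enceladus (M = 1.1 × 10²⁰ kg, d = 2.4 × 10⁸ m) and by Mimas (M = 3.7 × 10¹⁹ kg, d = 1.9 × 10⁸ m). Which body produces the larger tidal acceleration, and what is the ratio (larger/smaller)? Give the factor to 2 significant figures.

Enceladus, by a factor of ≈ 1.5

Tidal stretch scales as M/d³; compute that for each body.
Enceladus: (1.1 × 10²⁰) / (2.4 × 10⁸)³ = 7.957 × 10⁻⁶
Mimas: (3.7 × 10¹⁹) / (1.9 × 10⁸)³ = 5.394 × 10⁻⁶
Ratio (larger/smaller) = 1.5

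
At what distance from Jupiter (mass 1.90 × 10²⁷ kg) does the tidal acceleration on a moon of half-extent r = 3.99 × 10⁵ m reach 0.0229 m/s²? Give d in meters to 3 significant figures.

1.64 × 10⁸ m

2GMr/d³ = a_tidal  ⇒  d = (2GMr / a_tidal)^(1/3)
d = (2 × 6.674×10⁻¹¹ × (1.90 × 10²⁷) × (3.99 × 10⁵) / (0.0229))^(1/3)
  = 1.64 × 10⁸ m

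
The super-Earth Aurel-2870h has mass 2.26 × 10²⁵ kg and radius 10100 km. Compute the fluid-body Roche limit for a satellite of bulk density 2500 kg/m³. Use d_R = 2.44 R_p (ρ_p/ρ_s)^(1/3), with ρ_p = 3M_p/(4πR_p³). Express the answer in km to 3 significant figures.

31500 km

ρ_p = 3M_p/(4πR_p³) = 3 × (2.26 × 10²⁵) / (4π × (1.01 × 10⁷ m)³) = 5240 kg/m³
d_R = 2.44 × 10100 km × (5240/2500)^(1/3)
    = 31500 km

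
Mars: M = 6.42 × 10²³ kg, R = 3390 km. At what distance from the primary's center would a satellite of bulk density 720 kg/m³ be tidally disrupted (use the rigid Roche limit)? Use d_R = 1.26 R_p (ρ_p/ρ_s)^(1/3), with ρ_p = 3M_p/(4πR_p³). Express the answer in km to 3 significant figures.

ρ_p = 3M_p/(4πR_p³) = 3 × (6.42 × 10²³) / (4π × (3.39 × 10⁶ m)³) = 3930 kg/m³
d_R = 1.26 × 3390 km × (3930/720)^(1/3)
    = 7520 km

7520 km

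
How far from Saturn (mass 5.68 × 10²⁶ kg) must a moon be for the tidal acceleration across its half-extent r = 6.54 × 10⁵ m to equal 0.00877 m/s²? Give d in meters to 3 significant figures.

1.78 × 10⁸ m

2GMr/d³ = a_tidal  ⇒  d = (2GMr / a_tidal)^(1/3)
d = (2 × 6.674×10⁻¹¹ × (5.68 × 10²⁶) × (6.54 × 10⁵) / (0.00877))^(1/3)
  = 1.78 × 10⁸ m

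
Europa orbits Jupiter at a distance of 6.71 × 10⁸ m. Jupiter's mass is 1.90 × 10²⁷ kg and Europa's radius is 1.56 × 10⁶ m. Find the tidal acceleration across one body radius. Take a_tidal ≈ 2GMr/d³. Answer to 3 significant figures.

Δa = 2GMr/d³
   = 2 × (6.674 × 10⁻¹¹) × (1.90 × 10²⁷) × (1.56 × 10⁶) / (6.71 × 10⁸)³
   = 1.31 × 10⁻³ m/s²

1.31 × 10⁻³ m/s²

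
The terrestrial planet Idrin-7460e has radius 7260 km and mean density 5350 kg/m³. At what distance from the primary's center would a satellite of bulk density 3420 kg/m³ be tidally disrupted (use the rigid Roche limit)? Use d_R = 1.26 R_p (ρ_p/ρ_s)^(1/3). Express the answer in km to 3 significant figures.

d_R = 1.26 × 7260 km × (5350/3420)^(1/3)
    = 10600 km

10600 km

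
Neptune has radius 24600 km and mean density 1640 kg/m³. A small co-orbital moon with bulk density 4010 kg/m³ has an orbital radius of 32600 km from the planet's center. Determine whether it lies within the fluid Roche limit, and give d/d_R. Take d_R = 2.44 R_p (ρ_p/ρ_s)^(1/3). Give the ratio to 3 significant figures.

d_R = 2.44 × (24600 km) × (1640/4010)^(1/3) = 44550 km
d/d_R = (32600) / (44550) = 0.732
Since d/d_R < 1, the body is inside the Roche limit.

inside; d/d_R ≈ 0.732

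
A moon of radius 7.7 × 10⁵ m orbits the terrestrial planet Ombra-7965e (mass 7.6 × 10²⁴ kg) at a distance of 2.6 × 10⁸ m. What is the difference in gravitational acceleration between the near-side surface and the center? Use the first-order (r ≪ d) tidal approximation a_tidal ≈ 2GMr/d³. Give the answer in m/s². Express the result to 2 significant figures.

Differencing GM/(d−r)² and GM/d² to first order in r/d gives 2GMr/d³.
Δa = 2GMr/d³
   = 2 × (6.674 × 10⁻¹¹) × (7.6 × 10²⁴) × (7.7 × 10⁵) / (2.6 × 10⁸)³
   = 4.4 × 10⁻⁵ m/s²

4.4 × 10⁻⁵ m/s²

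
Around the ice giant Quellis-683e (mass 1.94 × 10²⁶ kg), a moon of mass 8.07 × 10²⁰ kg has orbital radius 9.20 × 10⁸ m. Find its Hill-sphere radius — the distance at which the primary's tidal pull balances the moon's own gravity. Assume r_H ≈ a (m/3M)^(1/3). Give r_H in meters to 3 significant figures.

1.03 × 10⁷ m

r_H ≈ a (m/3M)^(1/3)
    = (9.20 × 10⁸) × (8.07 × 10²⁰ / (3 × 1.94 × 10²⁶))^(1/3)
    = 1.03 × 10⁷ m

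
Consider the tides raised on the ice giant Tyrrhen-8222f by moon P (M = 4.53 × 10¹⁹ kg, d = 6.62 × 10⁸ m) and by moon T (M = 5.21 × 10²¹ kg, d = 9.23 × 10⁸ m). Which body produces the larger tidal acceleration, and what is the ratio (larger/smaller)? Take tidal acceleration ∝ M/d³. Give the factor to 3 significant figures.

Tidal acceleration ∝ M/d³, so compare M/d³ for each.
Moon P: (4.53 × 10¹⁹) / (6.62 × 10⁸)³ = 1.561 × 10⁻⁷
Moon T: (5.21 × 10²¹) / (9.23 × 10⁸)³ = 6.626 × 10⁻⁶
Ratio (larger/smaller) = 42.4

Moon T, by a factor of ≈ 42.4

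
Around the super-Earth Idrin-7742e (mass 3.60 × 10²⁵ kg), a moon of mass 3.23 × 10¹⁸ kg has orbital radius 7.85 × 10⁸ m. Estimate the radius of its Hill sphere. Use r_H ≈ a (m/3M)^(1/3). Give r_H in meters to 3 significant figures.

2.44 × 10⁶ m

r_H ≈ a (m/3M)^(1/3)
    = (7.85 × 10⁸) × (3.23 × 10¹⁸ / (3 × 3.60 × 10²⁵))^(1/3)
    = 2.44 × 10⁶ m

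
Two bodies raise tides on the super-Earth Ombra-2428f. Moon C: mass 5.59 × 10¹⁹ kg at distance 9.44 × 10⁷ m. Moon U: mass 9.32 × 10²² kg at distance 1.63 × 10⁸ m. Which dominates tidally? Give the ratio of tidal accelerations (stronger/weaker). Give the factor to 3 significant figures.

Compare M/d³ for the two perturbers:
Moon C: (5.59 × 10¹⁹) / (9.44 × 10⁷)³ = 6.645 × 10⁻⁵
Moon U: (9.32 × 10²²) / (1.63 × 10⁸)³ = 2.152 × 10⁻²
Ratio (larger/smaller) = 324

Moon U, by a factor of ≈ 324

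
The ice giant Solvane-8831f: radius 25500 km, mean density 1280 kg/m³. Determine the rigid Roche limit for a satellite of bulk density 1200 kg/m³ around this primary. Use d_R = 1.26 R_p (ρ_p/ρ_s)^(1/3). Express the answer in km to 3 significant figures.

32800 km

d_R = 1.26 × 25500 km × (1280/1200)^(1/3)
    = 32800 km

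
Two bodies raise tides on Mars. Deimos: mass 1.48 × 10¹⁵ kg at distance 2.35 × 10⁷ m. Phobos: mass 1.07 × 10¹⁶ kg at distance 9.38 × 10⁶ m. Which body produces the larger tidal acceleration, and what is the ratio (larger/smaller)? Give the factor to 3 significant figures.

Phobos, by a factor of ≈ 114

The tide-raising term goes as M/d³ (the gradient of a 1/d² field).
Deimos: (1.48 × 10¹⁵) / (2.35 × 10⁷)³ = 1.140 × 10⁻⁷
Phobos: (1.07 × 10¹⁶) / (9.38 × 10⁶)³ = 1.297 × 10⁻⁵
Ratio (larger/smaller) = 114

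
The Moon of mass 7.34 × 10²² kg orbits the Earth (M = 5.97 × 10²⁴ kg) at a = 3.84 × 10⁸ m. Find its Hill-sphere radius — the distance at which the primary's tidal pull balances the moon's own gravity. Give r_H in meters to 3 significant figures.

6.15 × 10⁷ m

r_H ≈ a (m/3M)^(1/3)
    = (3.84 × 10⁸) × (7.34 × 10²² / (3 × 5.97 × 10²⁴))^(1/3)
    = 6.15 × 10⁷ m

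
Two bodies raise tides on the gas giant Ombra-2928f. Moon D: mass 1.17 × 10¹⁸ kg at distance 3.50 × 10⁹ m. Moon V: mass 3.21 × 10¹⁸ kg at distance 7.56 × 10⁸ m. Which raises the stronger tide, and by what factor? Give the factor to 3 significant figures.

The tide-raising term goes as M/d³ (the gradient of a 1/d² field).
Moon D: (1.17 × 10¹⁸) / (3.50 × 10⁹)³ = 2.729 × 10⁻¹¹
Moon V: (3.21 × 10¹⁸) / (7.56 × 10⁸)³ = 7.429 × 10⁻⁹
Ratio (larger/smaller) = 272

Moon V, by a factor of ≈ 272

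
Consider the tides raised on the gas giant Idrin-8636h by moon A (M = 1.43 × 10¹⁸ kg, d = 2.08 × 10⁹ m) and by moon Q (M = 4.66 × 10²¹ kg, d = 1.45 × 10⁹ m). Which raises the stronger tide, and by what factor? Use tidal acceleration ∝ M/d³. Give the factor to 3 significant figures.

Moon Q, by a factor of ≈ 9620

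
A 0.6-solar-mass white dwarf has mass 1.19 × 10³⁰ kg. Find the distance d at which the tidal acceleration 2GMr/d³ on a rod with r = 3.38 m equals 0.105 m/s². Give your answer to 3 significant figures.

1.72 × 10⁷ m

2GMr/d³ = a_tidal  ⇒  d = (2GMr / a_tidal)^(1/3)
d = (2 × 6.674×10⁻¹¹ × (1.19 × 10³⁰) × (3.38) / (0.105))^(1/3)
  = 1.72 × 10⁷ m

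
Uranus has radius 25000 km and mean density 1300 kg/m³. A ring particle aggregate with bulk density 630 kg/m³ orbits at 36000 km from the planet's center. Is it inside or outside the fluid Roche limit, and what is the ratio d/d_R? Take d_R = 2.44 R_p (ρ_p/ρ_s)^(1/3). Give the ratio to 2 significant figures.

inside; d/d_R ≈ 0.46

d_R = 2.44 × (25000 km) × (1300/630)^(1/3) = 77660 km
d/d_R = (36000) / (77660) = 0.46
Since d/d_R < 1, the body is inside the Roche limit.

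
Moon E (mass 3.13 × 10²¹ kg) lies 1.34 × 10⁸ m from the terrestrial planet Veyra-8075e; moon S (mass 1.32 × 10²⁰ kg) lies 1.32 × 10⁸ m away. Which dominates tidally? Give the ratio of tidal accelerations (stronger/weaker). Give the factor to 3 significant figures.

Tidal stretch scales as M/d³; compute that for each body.
Moon E: (3.13 × 10²¹) / (1.34 × 10⁸)³ = 1.301 × 10⁻³
Moon S: (1.32 × 10²⁰) / (1.32 × 10⁸)³ = 5.739 × 10⁻⁵
Ratio (larger/smaller) = 22.7

Moon E, by a factor of ≈ 22.7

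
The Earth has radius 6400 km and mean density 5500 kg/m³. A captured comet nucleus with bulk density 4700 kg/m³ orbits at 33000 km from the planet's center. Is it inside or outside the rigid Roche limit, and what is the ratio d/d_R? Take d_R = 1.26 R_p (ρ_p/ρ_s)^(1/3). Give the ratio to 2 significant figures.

outside; d/d_R ≈ 3.9

d_R = 1.26 × (6400 km) × (5500/4700)^(1/3) = 8498 km
d/d_R = (33000) / (8498) = 3.9
Since d/d_R > 1, the body is outside the Roche limit.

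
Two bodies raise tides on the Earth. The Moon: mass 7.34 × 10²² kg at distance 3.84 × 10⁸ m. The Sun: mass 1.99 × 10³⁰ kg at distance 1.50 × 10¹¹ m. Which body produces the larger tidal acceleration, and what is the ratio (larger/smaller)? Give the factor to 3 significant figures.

The tide-raising term goes as M/d³ (the gradient of a 1/d² field).
The Moon: (7.34 × 10²²) / (3.84 × 10⁸)³ = 1.296 × 10⁻³
The Sun: (1.99 × 10³⁰) / (1.50 × 10¹¹)³ = 5.896 × 10⁻⁴
Ratio (larger/smaller) = 2.20

The Moon, by a factor of ≈ 2.20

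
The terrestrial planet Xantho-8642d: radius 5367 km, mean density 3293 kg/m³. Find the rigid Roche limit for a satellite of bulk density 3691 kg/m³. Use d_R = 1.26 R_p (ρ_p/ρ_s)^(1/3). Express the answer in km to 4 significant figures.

6510 km

d_R = 1.26 × 5367 km × (3293/3691)^(1/3)
    = 6510 km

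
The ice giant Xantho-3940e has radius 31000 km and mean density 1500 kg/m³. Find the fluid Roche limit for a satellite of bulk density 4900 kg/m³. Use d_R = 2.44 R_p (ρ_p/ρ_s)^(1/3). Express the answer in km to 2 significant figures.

d_R = 2.44 × 31000 km × (1500/4900)^(1/3)
    = 51000 km

51000 km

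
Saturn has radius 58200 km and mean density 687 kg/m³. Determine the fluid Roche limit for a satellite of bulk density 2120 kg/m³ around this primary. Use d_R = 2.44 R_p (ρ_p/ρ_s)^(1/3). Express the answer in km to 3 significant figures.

97500 km

d_R = 2.44 × 58200 km × (687/2120)^(1/3)
    = 97500 km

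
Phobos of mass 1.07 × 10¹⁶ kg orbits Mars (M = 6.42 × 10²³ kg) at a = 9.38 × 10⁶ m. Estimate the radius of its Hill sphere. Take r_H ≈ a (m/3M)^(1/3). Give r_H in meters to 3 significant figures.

1.66 × 10⁴ m

r_H ≈ a (m/3M)^(1/3)
    = (9.38 × 10⁶) × (1.07 × 10¹⁶ / (3 × 6.42 × 10²³))^(1/3)
    = 1.66 × 10⁴ m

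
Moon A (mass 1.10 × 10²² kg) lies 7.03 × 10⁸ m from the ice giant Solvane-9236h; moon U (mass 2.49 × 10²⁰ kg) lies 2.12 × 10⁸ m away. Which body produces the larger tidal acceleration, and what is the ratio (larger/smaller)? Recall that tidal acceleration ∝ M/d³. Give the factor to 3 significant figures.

Moon A, by a factor of ≈ 1.21

Tidal acceleration ∝ M/d³, so compare M/d³ for each.
Moon A: (1.10 × 10²²) / (7.03 × 10⁸)³ = 3.166 × 10⁻⁵
Moon U: (2.49 × 10²⁰) / (2.12 × 10⁸)³ = 2.613 × 10⁻⁵
Ratio (larger/smaller) = 1.21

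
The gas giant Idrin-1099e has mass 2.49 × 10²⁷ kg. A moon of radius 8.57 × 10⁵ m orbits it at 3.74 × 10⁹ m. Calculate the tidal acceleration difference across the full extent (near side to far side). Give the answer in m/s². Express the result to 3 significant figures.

1.09 × 10⁻⁵ m/s²

The field gradient is 2GM/d³; across the full diameter 2r the difference is 4GMr/d³.
a_tidal = 4GMr/d³
        = 4 × (6.674 × 10⁻¹¹) × (2.49 × 10²⁷) × (8.57 × 10⁵) / (3.74 × 10⁹)³
        = 1.09 × 10⁻⁵ m/s²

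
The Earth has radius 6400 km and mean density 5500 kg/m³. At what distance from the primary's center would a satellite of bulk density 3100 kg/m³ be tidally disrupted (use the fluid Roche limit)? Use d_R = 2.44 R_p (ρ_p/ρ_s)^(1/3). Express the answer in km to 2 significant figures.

d_R = 2.44 × 6400 km × (5500/3100)^(1/3)
    = 19000 km

19000 km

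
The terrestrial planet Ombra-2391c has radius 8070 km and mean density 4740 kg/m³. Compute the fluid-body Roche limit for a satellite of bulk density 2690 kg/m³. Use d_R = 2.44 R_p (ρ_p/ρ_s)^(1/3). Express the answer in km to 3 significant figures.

23800 km

d_R = 2.44 × 8070 km × (4740/2690)^(1/3)
    = 23800 km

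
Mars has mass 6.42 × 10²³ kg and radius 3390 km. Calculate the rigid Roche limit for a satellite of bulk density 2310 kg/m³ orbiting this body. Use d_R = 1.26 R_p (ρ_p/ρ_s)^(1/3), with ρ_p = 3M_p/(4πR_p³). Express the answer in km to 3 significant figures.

5100 km

ρ_p = 3M_p/(4πR_p³) = 3 × (6.42 × 10²³) / (4π × (3.39 × 10⁶ m)³) = 3930 kg/m³
d_R = 1.26 × 3390 km × (3930/2310)^(1/3)
    = 5100 km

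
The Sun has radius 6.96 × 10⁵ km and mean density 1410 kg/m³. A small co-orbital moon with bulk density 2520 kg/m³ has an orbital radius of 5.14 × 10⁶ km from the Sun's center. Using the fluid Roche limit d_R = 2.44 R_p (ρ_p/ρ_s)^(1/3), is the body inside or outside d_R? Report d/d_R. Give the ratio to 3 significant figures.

d_R = 2.44 × (6.96 × 10⁵ km) × (1410/2520)^(1/3) = 1.399 × 10⁶ km
d/d_R = (5.14 × 10⁶) / (1.399 × 10⁶) = 3.67
Since d/d_R > 1, the body is outside the Roche limit.

outside; d/d_R ≈ 3.67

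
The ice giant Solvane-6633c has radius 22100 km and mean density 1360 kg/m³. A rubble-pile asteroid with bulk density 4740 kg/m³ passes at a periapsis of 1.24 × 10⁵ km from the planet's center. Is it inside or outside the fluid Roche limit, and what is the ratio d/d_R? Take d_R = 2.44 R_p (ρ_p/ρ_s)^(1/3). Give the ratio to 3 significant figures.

outside; d/d_R ≈ 3.49

d_R = 2.44 × (22100 km) × (1360/4740)^(1/3) = 35570 km
d/d_R = (1.24 × 10⁵) / (35570) = 3.49
Since d/d_R > 1, the body is outside the Roche limit.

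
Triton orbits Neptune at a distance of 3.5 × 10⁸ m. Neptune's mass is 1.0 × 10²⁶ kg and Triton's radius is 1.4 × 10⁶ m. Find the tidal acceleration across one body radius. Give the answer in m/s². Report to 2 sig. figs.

4.4 × 10⁻⁴ m/s²

Δg = 2GMr/d³
   = 2 × (6.674 × 10⁻¹¹) × (1.0 × 10²⁶) × (1.4 × 10⁶) / (3.5 × 10⁸)³
   = 4.4 × 10⁻⁴ m/s²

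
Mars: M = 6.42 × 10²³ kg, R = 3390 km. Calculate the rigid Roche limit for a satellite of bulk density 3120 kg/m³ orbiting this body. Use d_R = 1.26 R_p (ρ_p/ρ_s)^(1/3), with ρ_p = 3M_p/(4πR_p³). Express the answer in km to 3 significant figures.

ρ_p = 3M_p/(4πR_p³) = 3 × (6.42 × 10²³) / (4π × (3.39 × 10⁶ m)³) = 3930 kg/m³
d_R = 1.26 × 3390 km × (3930/3120)^(1/3)
    = 4610 km

4610 km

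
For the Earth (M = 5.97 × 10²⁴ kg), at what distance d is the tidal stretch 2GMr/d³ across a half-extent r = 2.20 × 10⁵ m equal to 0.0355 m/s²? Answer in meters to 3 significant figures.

1.70 × 10⁷ m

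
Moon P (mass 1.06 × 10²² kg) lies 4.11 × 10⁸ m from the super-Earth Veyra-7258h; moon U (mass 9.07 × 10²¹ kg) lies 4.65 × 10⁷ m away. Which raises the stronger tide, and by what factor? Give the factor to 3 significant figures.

Moon U, by a factor of ≈ 591

The tide-raising term goes as M/d³ (the gradient of a 1/d² field).
Moon P: (1.06 × 10²²) / (4.11 × 10⁸)³ = 1.527 × 10⁻⁴
Moon U: (9.07 × 10²¹) / (4.65 × 10⁷)³ = 9.021 × 10⁻²
Ratio (larger/smaller) = 591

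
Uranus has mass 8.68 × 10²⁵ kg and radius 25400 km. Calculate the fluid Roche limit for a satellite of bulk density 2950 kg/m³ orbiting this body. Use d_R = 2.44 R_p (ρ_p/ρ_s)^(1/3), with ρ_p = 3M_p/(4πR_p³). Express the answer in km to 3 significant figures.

46700 km

ρ_p = 3M_p/(4πR_p³) = 3 × (8.68 × 10²⁵) / (4π × (2.54 × 10⁷ m)³) = 1260 kg/m³
d_R = 2.44 × 25400 km × (1260/2950)^(1/3)
    = 46700 km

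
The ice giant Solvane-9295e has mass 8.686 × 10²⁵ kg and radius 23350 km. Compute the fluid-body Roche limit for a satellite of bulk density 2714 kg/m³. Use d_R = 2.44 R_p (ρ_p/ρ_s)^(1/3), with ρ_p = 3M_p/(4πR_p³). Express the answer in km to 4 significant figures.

48060 km

ρ_p = 3M_p/(4πR_p³) = 3 × (8.686 × 10²⁵) / (4π × (2.335 × 10⁷ m)³) = 1629 kg/m³
d_R = 2.44 × 23350 km × (1629/2714)^(1/3)
    = 48060 km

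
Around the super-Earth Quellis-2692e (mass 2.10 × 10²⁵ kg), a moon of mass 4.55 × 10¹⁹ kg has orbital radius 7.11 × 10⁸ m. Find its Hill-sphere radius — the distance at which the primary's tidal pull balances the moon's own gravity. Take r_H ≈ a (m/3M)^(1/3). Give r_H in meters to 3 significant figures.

6.38 × 10⁶ m

r_H ≈ a (m/3M)^(1/3)
    = (7.11 × 10⁸) × (4.55 × 10¹⁹ / (3 × 2.10 × 10²⁵))^(1/3)
    = 6.38 × 10⁶ m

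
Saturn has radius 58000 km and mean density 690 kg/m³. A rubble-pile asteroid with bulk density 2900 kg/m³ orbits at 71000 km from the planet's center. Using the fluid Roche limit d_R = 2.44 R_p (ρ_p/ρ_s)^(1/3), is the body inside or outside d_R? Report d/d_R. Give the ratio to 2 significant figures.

inside; d/d_R ≈ 0.81

d_R = 2.44 × (58000 km) × (690/2900)^(1/3) = 87690 km
d/d_R = (71000) / (87690) = 0.81
Since d/d_R < 1, the body is inside the Roche limit.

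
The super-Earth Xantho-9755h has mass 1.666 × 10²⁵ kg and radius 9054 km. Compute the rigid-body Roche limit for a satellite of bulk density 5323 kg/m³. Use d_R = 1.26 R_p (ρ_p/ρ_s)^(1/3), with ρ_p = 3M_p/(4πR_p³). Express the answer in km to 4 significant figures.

ρ_p = 3M_p/(4πR_p³) = 3 × (1.666 × 10²⁵) / (4π × (9.054 × 10⁶ m)³) = 5359 kg/m³
d_R = 1.26 × 9054 km × (5359/5323)^(1/3)
    = 11430 km

11430 km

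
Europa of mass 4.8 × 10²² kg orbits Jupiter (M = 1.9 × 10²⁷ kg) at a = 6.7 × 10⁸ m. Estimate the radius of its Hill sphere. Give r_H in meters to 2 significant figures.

1.4 × 10⁷ m

r_H ≈ a (m/3M)^(1/3)
    = (6.7 × 10⁸) × (4.8 × 10²² / (3 × 1.9 × 10²⁷))^(1/3)
    = 1.4 × 10⁷ m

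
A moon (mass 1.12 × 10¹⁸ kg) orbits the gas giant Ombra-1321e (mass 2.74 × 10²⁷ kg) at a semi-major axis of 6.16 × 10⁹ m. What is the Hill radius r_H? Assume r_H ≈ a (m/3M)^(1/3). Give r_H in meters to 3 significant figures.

r_H ≈ a (m/3M)^(1/3)
    = (6.16 × 10⁹) × (1.12 × 10¹⁸ / (3 × 2.74 × 10²⁷))^(1/3)
    = 3.17 × 10⁶ m

3.17 × 10⁶ m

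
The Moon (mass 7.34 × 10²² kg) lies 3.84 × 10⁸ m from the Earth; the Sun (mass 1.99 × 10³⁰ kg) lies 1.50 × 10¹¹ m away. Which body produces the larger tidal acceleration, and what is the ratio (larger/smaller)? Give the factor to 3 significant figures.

The Moon, by a factor of ≈ 2.20

Compare M/d³ for the two perturbers:
The Moon: (7.34 × 10²²) / (3.84 × 10⁸)³ = 1.296 × 10⁻³
The Sun: (1.99 × 10³⁰) / (1.50 × 10¹¹)³ = 5.896 × 10⁻⁴
Ratio (larger/smaller) = 2.20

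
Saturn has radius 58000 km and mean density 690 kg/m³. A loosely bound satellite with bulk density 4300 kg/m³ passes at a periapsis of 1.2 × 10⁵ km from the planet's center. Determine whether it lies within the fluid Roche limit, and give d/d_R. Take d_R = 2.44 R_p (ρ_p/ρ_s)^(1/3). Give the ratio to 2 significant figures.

outside; d/d_R ≈ 1.6

d_R = 2.44 × (58000 km) × (690/4300)^(1/3) = 76900 km
d/d_R = (1.2 × 10⁵) / (76900) = 1.6
Since d/d_R > 1, the body is outside the Roche limit.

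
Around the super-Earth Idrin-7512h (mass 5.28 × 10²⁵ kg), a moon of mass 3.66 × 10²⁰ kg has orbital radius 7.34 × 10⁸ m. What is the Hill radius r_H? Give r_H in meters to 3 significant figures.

9.70 × 10⁶ m

r_H ≈ a (m/3M)^(1/3)
    = (7.34 × 10⁸) × (3.66 × 10²⁰ / (3 × 5.28 × 10²⁵))^(1/3)
    = 9.70 × 10⁶ m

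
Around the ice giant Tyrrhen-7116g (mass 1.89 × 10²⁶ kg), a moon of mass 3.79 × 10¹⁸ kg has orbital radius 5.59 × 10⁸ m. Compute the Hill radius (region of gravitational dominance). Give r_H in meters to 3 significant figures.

1.05 × 10⁶ m

r_H ≈ a (m/3M)^(1/3)
    = (5.59 × 10⁸) × (3.79 × 10¹⁸ / (3 × 1.89 × 10²⁶))^(1/3)
    = 1.05 × 10⁶ m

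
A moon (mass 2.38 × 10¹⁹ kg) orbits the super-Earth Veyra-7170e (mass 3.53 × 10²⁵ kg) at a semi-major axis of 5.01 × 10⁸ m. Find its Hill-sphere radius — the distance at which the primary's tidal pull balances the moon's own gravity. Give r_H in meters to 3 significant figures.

3.05 × 10⁶ m

r_H ≈ a (m/3M)^(1/3)
    = (5.01 × 10⁸) × (2.38 × 10¹⁹ / (3 × 3.53 × 10²⁵))^(1/3)
    = 3.05 × 10⁶ m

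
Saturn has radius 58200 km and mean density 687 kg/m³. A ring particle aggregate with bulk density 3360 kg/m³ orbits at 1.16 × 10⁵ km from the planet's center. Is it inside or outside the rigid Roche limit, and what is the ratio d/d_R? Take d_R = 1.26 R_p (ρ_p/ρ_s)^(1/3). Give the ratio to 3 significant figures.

outside; d/d_R ≈ 2.69

d_R = 1.26 × (58200 km) × (687/3360)^(1/3) = 43200 km
d/d_R = (1.16 × 10⁵) / (43200) = 2.69
Since d/d_R > 1, the body is outside the Roche limit.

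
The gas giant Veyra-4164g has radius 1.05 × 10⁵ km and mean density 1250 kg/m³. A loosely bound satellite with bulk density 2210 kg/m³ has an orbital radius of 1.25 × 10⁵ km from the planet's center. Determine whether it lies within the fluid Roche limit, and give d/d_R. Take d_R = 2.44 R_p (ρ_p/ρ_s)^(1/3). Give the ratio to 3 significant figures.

inside; d/d_R ≈ 0.590

d_R = 2.44 × (1.05 × 10⁵ km) × (1250/2210)^(1/3) = 2.119 × 10⁵ km
d/d_R = (1.25 × 10⁵) / (2.119 × 10⁵) = 0.590
Since d/d_R < 1, the body is inside the Roche limit.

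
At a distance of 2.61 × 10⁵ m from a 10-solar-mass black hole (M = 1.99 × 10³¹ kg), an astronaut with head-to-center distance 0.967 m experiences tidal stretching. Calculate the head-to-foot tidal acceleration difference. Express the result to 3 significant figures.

2.89 × 10⁵ m/s²

Differencing GM/(d−r)² and GM/(d+r)² to first order in r/d gives 4GMr/d³.
Δa = 4GMr/d³
   = 4 × (6.674 × 10⁻¹¹) × (1.99 × 10³¹) × (0.967) / (2.61 × 10⁵)³
   = 2.89 × 10⁵ m/s²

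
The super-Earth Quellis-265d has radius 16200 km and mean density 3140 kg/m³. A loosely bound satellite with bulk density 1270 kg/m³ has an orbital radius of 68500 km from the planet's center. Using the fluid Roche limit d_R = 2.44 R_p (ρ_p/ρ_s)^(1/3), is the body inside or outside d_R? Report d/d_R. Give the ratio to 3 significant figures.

outside; d/d_R ≈ 1.28

d_R = 2.44 × (16200 km) × (3140/1270)^(1/3) = 53450 km
d/d_R = (68500) / (53450) = 1.28
Since d/d_R > 1, the body is outside the Roche limit.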